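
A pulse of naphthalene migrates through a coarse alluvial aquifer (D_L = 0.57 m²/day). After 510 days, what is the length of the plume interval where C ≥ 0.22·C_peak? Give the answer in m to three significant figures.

The plume is Gaussian with σ = √(2Dt) = √(2 × 0.57 × 510) = 24.11 m.
C/C_peak = exp(−Δx²/(2σ²)) = 0.22 ⇒ Δx = σ·√(−2 ln 0.22) = 24.11 × 1.740 = 41.95 m.
Width = 2Δx = 83.9 m.

83.9 m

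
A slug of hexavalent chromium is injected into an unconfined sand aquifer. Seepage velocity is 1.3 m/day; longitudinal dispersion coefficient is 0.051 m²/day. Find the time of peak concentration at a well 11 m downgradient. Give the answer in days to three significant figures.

8.43 days

For the 1D instantaneous-source solution, setting ∂C/∂t = 0 at fixed x gives v²t² + 2Dt − x² = 0, so t = (√(D² + v²x²) − D)/v².
√(D² + v²x²) = √(0.051² + 1.3² × 11²) = 14.30; v² = 1.69.
t = (14.30 − 0.051)/1.69 = 8.43 days (vs. the pure-advection estimate x/v = 8.46 d).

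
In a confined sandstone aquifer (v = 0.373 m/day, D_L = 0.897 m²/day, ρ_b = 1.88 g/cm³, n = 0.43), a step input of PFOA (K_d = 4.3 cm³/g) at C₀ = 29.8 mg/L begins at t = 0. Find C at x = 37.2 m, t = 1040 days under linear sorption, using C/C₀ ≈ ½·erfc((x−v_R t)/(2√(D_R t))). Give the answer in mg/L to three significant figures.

1.04 mg/L

Retardation factor R = 1 + ρ_b·K_d/n = 1 + 1.88 × 4.3/0.43 = 19.80.
Sorption retards both mechanisms: v_R = v/R = 0.01884 m/day, D_R = D/R = 0.04530 m²/day.
v_R·t = 0.01884 × 1040 = 19.5936 m; 2√(D_R t) = 13.73 m; argument = (37.2 − 19.5936)/13.73 = 1.282.
C = C₀ × ½·erfc(1.282) = 29.8 × 0.03491 = 1.04 mg/L.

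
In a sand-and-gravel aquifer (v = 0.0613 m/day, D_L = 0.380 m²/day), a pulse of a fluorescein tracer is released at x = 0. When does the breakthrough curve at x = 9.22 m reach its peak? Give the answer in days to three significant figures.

For the 1D instantaneous-source solution, setting ∂C/∂t = 0 at fixed x gives v²t² + 2Dt − x² = 0, so t = (√(D² + v²x²) − D)/v².
√(D² + v²x²) = √(0.380² + 0.0613² × 9.22²) = 0.6811; v² = 0.00375769.
t = (0.6811 − 0.380)/0.00375769 = 80.1 days (vs. the pure-advection estimate x/v = 150 d).

80.1 days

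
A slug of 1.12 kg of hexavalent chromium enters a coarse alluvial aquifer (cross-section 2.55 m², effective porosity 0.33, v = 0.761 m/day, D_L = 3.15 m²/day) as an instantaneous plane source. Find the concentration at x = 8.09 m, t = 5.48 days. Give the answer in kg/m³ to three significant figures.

For an instantaneous plane source, C(x,t) = M/(n_e·A·√(4πDt)) · exp(−(x−vt)²/(4Dt)), with n_e·A the pore (flow) area.
Plume center vt = 0.761 × 5.48 = 4.17028 m, so the well at 8.09 m is 3.91972 m downgradient of the peak.
√(4πDt) = 14.73 m, giving peak height M/(n_e·A·√(4πDt)) = 1.12/(0.33 × 2.55 × 14.73) = 0.09036 kg/m³.
(x−vt)²/(4Dt) = (3.91972)²/(4 × 3.15 × 5.48) = 0.2225; exp(−0.2225) = 0.8005.
C = 0.09036 × 0.8005 = 0.0723 kg/m³.

0.0723 kg/m³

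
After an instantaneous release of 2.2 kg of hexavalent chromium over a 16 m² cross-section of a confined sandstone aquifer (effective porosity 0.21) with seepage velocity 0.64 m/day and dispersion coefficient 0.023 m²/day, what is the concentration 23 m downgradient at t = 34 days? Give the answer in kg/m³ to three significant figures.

0.128 kg/m³

For an instantaneous plane source, C(x,t) = M/(n_e·A·√(4πDt)) · exp(−(x−vt)²/(4Dt)), with n_e·A the pore (flow) area.
Plume center vt = 0.64 × 34 = 21.76 m, so the well at 23 m is 1.24 m downgradient of the peak.
√(4πDt) = 3.135 m, giving peak height M/(n_e·A·√(4πDt)) = 2.2/(0.21 × 16 × 3.135) = 0.2089 kg/m³.
(x−vt)²/(4Dt) = (1.24)²/(4 × 0.023 × 34) = 0.4916; exp(−0.4916) = 0.6116.
C = 0.2089 × 0.6116 = 0.128 kg/m³.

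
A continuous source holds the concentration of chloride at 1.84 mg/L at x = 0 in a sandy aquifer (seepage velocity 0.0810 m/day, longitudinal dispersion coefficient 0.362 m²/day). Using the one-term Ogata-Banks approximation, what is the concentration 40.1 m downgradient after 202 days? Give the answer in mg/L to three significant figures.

0.0457 mg/L

For a continuous step input, C/C₀ ≈ ½·erfc((x−vt)/(2√(Dt))).
vt = 0.0810 × 202 = 16.362 m and 2√(Dt) = 2√(0.362 × 202) = 17.10 m.
Argument (x−vt)/(2√(Dt)) = (40.1 − 16.362)/17.10 = 1.388; ½·erfc(1.388) = 0.02483.
C = 1.84 × 0.02483 = 0.0457 mg/L.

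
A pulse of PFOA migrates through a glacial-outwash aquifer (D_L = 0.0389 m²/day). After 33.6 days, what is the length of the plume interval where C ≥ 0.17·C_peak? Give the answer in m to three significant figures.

6.09 m

The plume is Gaussian with σ = √(2Dt) = √(2 × 0.0389 × 33.6) = 1.617 m.
C/C_peak = exp(−Δx²/(2σ²)) = 0.17 ⇒ Δx = σ·√(−2 ln 0.17) = 1.617 × 1.883 = 3.045 m.
Width = 2Δx = 6.09 m.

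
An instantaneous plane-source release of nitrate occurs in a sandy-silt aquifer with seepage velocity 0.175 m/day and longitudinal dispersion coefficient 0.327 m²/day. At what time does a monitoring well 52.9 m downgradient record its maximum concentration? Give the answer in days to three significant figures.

292 days

For the 1D instantaneous-source solution, setting ∂C/∂t = 0 at fixed x gives v²t² + 2Dt − x² = 0, so t = (√(D² + v²x²) − D)/v².
√(D² + v²x²) = √(0.327² + 0.175² × 52.9²) = 9.263; v² = 0.030625.
t = (9.263 − 0.327)/0.030625 = 292 days (vs. the pure-advection estimate x/v = 302 d).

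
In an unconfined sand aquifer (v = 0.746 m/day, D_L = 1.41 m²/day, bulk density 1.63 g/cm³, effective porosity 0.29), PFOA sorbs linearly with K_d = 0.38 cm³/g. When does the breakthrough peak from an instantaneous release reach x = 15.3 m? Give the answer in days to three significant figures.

Retardation factor R = 1 + ρ_b·K_d/n = 1 + 1.63 × 0.38/0.29 = 3.136.
Sorption retards both mechanisms: v_R = v/R = 0.2379 m/day, D_R = D/R = 0.4496 m²/day.
Peak time from v_R²t² + 2D_R t − x² = 0: t = (√(D_R² + v_R²x²) − D_R)/v_R².
√(D_R² + v_R²x²) = √(0.4496² + 0.2379² × 15.3²) = 3.668; v_R² = 0.05660.
t = (3.668 − 0.4496)/0.05660 = 56.9 days.

56.9 days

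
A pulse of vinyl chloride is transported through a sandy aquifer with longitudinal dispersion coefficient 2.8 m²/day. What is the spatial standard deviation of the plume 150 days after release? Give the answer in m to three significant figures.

29.0 m

Dispersive spreading gives a Gaussian with σ² = 2Dt; advection only shifts the center.
σ = √(2 × 2.8 × 150) = 29.0 m.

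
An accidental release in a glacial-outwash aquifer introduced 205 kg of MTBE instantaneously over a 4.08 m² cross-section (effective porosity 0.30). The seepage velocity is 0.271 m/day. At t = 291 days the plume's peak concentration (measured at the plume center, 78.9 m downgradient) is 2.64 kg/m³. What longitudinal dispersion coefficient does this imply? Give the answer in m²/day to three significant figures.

At the plume center C_max = M/(n_e·A·√(4πDt)), so D = M²/(4πt·(n_e·A·C_max)²).
n_e·A·C_max = 0.30 × 4.08 × 2.64 = 3.231 kg/m.
D = 205²/(4π × 291 × 3.231²) = 1.10 m²/day.

1.10 m²/day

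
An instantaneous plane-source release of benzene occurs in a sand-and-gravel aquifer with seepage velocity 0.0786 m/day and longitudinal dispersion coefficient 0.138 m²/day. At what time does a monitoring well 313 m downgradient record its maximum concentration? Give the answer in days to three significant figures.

3960 days

For the 1D instantaneous-source solution, setting ∂C/∂t = 0 at fixed x gives v²t² + 2Dt − x² = 0, so t = (√(D² + v²x²) − D)/v².
√(D² + v²x²) = √(0.138² + 0.0786² × 313²) = 24.60; v² = 0.00617796.
t = (24.60 − 0.138)/0.00617796 = 3960 days (vs. the pure-advection estimate x/v = 3980 d).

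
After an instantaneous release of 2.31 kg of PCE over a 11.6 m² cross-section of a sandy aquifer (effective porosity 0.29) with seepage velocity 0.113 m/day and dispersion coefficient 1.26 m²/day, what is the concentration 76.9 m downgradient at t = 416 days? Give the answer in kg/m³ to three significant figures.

For an instantaneous plane source, C(x,t) = M/(n_e·A·√(4πDt)) · exp(−(x−vt)²/(4Dt)), with n_e·A the pore (flow) area.
Plume center vt = 0.113 × 416 = 47.008 m, so the well at 76.9 m is 29.892 m downgradient of the peak.
√(4πDt) = 81.16 m, giving peak height M/(n_e·A·√(4πDt)) = 2.31/(0.29 × 11.6 × 81.16) = 0.008461 kg/m³.
(x−vt)²/(4Dt) = (29.892)²/(4 × 1.26 × 416) = 0.4262; exp(−0.4262) = 0.6530.
C = 0.008461 × 0.6530 = 0.00553 kg/m³.

0.00553 kg/m³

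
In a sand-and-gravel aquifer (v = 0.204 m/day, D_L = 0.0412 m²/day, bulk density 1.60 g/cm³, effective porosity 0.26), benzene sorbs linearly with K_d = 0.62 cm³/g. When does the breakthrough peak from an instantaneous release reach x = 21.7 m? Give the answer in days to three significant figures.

507 days

Retardation factor R = 1 + ρ_b·K_d/n = 1 + 1.60 × 0.62/0.26 = 4.815.
Sorption retards both mechanisms: v_R = v/R = 0.04237 m/day, D_R = D/R = 0.008557 m²/day.
Peak time from v_R²t² + 2D_R t − x² = 0: t = (√(D_R² + v_R²x²) − D_R)/v_R².
√(D_R² + v_R²x²) = √(0.008557² + 0.04237² × 21.7²) = 0.9195; v_R² = 0.001795.
t = (0.9195 − 0.008557)/0.001795 = 507 days.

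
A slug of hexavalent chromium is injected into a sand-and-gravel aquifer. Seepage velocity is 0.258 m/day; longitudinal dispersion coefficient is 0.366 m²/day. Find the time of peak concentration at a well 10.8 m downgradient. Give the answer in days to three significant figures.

36.7 days

For the 1D instantaneous-source solution, setting ∂C/∂t = 0 at fixed x gives v²t² + 2Dt − x² = 0, so t = (√(D² + v²x²) − D)/v².
√(D² + v²x²) = √(0.366² + 0.258² × 10.8²) = 2.810; v² = 0.066564.
t = (2.810 − 0.366)/0.066564 = 36.7 days (vs. the pure-advection estimate x/v = 41.9 d).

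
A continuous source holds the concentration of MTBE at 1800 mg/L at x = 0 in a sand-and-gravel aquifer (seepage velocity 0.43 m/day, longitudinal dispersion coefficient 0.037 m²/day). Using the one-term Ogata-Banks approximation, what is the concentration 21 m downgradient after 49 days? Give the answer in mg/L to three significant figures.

926 mg/L

For a continuous step input, C/C₀ ≈ ½·erfc((x−vt)/(2√(Dt))).
vt = 0.43 × 49 = 21.07 m and 2√(Dt) = 2√(0.037 × 49) = 2.693 m.
Argument (x−vt)/(2√(Dt)) = (21 − 21.07)/2.693 = -0.02599; ½·erfc(-0.02599) = 0.5147.
C = 1800 × 0.5147 = 926 mg/L.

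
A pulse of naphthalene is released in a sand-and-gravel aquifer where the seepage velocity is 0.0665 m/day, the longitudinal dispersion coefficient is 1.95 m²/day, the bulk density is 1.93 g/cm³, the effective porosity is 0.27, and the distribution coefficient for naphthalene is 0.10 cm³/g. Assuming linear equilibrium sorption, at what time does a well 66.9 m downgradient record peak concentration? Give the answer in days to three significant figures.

1130 days

Retardation factor R = 1 + ρ_b·K_d/n = 1 + 1.93 × 0.10/0.27 = 1.715.
Sorption retards both mechanisms: v_R = v/R = 0.03878 m/day, D_R = D/R = 1.137 m²/day.
Peak time from v_R²t² + 2D_R t − x² = 0: t = (√(D_R² + v_R²x²) − D_R)/v_R².
√(D_R² + v_R²x²) = √(1.137² + 0.03878² × 66.9²) = 2.833; v_R² = 0.001504.
t = (2.833 − 1.137)/0.001504 = 1130 days.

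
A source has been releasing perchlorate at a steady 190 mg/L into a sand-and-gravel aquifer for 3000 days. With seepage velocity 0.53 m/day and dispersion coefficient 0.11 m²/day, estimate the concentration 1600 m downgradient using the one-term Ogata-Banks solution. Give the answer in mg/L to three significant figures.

For a continuous step input, C/C₀ ≈ ½·erfc((x−vt)/(2√(Dt))).
vt = 0.53 × 3000 = 1590 m and 2√(Dt) = 2√(0.11 × 3000) = 36.33 m.
Argument (x−vt)/(2√(Dt)) = (1600 − 1590)/36.33 = 0.2753; ½·erfc(0.2753) = 0.3485.
C = 190 × 0.3485 = 66.2 mg/L.

66.2 mg/L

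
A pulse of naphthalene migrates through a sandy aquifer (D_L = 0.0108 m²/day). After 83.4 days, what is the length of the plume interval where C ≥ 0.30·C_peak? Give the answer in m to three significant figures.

4.17 m

The plume is Gaussian with σ = √(2Dt) = √(2 × 0.0108 × 83.4) = 1.342 m.
C/C_peak = exp(−Δx²/(2σ²)) = 0.30 ⇒ Δx = σ·√(−2 ln 0.30) = 1.342 × 1.552 = 2.083 m.
Width = 2Δx = 4.17 m.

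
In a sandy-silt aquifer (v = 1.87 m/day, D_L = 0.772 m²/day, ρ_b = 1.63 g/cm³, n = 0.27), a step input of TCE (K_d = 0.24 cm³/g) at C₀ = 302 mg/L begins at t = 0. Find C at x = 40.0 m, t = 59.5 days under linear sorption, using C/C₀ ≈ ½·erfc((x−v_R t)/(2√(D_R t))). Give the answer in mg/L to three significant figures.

245 mg/L

Retardation factor R = 1 + ρ_b·K_d/n = 1 + 1.63 × 0.24/0.27 = 2.449.
Sorption retards both mechanisms: v_R = v/R = 0.7636 m/day, D_R = D/R = 0.3152 m²/day.
v_R·t = 0.7636 × 59.5 = 45.4342 m; 2√(D_R t) = 8.661 m; argument = (40.0 − 45.4342)/8.661 = -0.6274.
C = C₀ × ½·erfc(-0.6274) = 302 × 0.8125 = 245 mg/L.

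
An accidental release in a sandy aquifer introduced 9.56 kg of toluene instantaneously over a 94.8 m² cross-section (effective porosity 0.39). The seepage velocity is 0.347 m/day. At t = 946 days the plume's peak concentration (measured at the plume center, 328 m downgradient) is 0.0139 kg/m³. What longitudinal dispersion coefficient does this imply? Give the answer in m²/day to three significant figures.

At the plume center C_max = M/(n_e·A·√(4πDt)), so D = M²/(4πt·(n_e·A·C_max)²).
n_e·A·C_max = 0.39 × 94.8 × 0.0139 = 0.5139 kg/m.
D = 9.56²/(4π × 946 × 0.5139²) = 0.0291 m²/day.

0.0291 m²/day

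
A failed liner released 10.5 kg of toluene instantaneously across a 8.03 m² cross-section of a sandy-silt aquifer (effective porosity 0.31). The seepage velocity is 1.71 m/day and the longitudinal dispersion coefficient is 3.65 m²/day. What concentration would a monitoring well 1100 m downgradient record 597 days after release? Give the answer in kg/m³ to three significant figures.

For an instantaneous plane source, C(x,t) = M/(n_e·A·√(4πDt)) · exp(−(x−vt)²/(4Dt)), with n_e·A the pore (flow) area.
Plume center vt = 1.71 × 597 = 1020.87 m, so the well at 1100 m is 79.13 m downgradient of the peak.
√(4πDt) = 165.5 m, giving peak height M/(n_e·A·√(4πDt)) = 10.5/(0.31 × 8.03 × 165.5) = 0.02549 kg/m³.
(x−vt)²/(4Dt) = (79.13)²/(4 × 3.65 × 597) = 0.7184; exp(−0.7184) = 0.4875.
C = 0.02549 × 0.4875 = 0.0124 kg/m³.

0.0124 kg/m³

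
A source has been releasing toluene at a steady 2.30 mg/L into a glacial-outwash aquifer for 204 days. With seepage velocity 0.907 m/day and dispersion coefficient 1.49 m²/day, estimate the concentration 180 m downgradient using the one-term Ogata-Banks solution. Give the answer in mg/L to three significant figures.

1.34 mg/L

For a continuous step input, C/C₀ ≈ ½·erfc((x−vt)/(2√(Dt))).
vt = 0.907 × 204 = 185.028 m and 2√(Dt) = 2√(1.49 × 204) = 34.87 m.
Argument (x−vt)/(2√(Dt)) = (180 − 185.028)/34.87 = -0.1442; ½·erfc(-0.1442) = 0.5808.
C = 2.30 × 0.5808 = 1.34 mg/L.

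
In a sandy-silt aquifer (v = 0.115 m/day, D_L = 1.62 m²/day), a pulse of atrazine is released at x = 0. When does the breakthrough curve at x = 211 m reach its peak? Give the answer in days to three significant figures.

1720 days

For the 1D instantaneous-source solution, setting ∂C/∂t = 0 at fixed x gives v²t² + 2Dt − x² = 0, so t = (√(D² + v²x²) − D)/v².
√(D² + v²x²) = √(1.62² + 0.115² × 211²) = 24.32; v² = 0.013225.
t = (24.32 − 1.62)/0.013225 = 1720 days (vs. the pure-advection estimate x/v = 1830 d).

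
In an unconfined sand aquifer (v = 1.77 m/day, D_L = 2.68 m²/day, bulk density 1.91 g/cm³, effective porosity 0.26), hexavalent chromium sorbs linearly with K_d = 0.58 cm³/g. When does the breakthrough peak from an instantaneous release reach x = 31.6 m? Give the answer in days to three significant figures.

Retardation factor R = 1 + ρ_b·K_d/n = 1 + 1.91 × 0.58/0.26 = 5.261.
Sorption retards both mechanisms: v_R = v/R = 0.3364 m/day, D_R = D/R = 0.5094 m²/day.
Peak time from v_R²t² + 2D_R t − x² = 0: t = (√(D_R² + v_R²x²) − D_R)/v_R².
√(D_R² + v_R²x²) = √(0.5094² + 0.3364² × 31.6²) = 10.64; v_R² = 0.1132.
t = (10.64 − 0.5094)/0.1132 = 89.5 days.

89.5 days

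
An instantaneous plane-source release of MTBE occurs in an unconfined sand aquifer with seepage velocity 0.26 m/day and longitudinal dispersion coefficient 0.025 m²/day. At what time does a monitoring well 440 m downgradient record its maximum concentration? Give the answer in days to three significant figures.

For the 1D instantaneous-source solution, setting ∂C/∂t = 0 at fixed x gives v²t² + 2Dt − x² = 0, so t = (√(D² + v²x²) − D)/v².
√(D² + v²x²) = √(0.025² + 0.26² × 440²) = 114.4; v² = 0.0676.
t = (114.4 − 0.025)/0.0676 = 1690 days (vs. the pure-advection estimate x/v = 1690 d).

1690 days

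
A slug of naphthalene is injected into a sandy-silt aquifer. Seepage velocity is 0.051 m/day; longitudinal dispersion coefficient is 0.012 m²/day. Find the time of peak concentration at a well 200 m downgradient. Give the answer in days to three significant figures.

For the 1D instantaneous-source solution, setting ∂C/∂t = 0 at fixed x gives v²t² + 2Dt − x² = 0, so t = (√(D² + v²x²) − D)/v².
√(D² + v²x²) = √(0.012² + 0.051² × 200²) = 10.20; v² = 0.002601.
t = (10.20 − 0.012)/0.002601 = 3920 days (vs. the pure-advection estimate x/v = 3920 d).

3920 days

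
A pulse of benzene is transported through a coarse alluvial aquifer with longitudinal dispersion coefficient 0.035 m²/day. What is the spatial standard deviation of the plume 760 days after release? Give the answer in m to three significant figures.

7.29 m

Dispersive spreading gives a Gaussian with σ² = 2Dt; advection only shifts the center.
σ = √(2 × 0.035 × 760) = 7.29 m.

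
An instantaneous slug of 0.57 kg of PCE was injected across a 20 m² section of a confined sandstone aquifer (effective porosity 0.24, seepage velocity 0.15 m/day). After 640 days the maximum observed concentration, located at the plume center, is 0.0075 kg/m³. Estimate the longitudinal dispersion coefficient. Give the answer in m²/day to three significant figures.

At the plume center C_max = M/(n_e·A·√(4πDt)), so D = M²/(4πt·(n_e·A·C_max)²).
n_e·A·C_max = 0.24 × 20 × 0.0075 = 0.03600 kg/m.
D = 0.57²/(4π × 640 × 0.03600²) = 0.0312 m²/day.

0.0312 m²/day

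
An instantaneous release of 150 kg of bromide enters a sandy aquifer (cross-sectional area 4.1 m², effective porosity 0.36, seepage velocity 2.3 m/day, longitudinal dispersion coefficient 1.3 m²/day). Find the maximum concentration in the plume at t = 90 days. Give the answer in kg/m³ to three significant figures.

2.65 kg/m³

The peak of an instantaneous 1D plume sits at x = vt; there the Gaussian factor is 1 and C_max = M/(n_e·A·√(4πDt)), where n_e·A is the pore area the mass is dissolved in.
√(4πDt) = √(4π × 1.3 × 90) = 38.34 m, so C_max = 150/(0.36 × 4.1 × 38.34) = 2.65 kg/m³.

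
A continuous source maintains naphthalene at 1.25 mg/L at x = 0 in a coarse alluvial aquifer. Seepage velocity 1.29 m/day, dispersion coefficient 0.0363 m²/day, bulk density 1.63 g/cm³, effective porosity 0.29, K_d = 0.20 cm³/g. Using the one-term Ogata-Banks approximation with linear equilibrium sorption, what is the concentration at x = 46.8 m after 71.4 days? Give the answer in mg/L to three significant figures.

Retardation factor R = 1 + ρ_b·K_d/n = 1 + 1.63 × 0.20/0.29 = 2.124.
Sorption retards both mechanisms: v_R = v/R = 0.6073 m/day, D_R = D/R = 0.01709 m²/day.
v_R·t = 0.6073 × 71.4 = 43.36122 m; 2√(D_R t) = 2.209 m; argument = (46.8 − 43.36122)/2.209 = 1.557.
C = C₀ × ½·erfc(1.557) = 1.25 × 0.01384 = 0.0173 mg/L.

0.0173 mg/L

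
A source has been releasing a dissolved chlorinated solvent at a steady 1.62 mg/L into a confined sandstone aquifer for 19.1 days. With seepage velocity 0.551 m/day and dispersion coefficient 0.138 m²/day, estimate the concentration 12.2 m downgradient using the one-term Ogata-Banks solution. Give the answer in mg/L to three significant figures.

For a continuous step input, C/C₀ ≈ ½·erfc((x−vt)/(2√(Dt))).
vt = 0.551 × 19.1 = 10.5241 m and 2√(Dt) = 2√(0.138 × 19.1) = 3.247 m.
Argument (x−vt)/(2√(Dt)) = (12.2 − 10.5241)/3.247 = 0.5161; ½·erfc(0.5161) = 0.2327.
C = 1.62 × 0.2327 = 0.377 mg/L.

0.377 mg/L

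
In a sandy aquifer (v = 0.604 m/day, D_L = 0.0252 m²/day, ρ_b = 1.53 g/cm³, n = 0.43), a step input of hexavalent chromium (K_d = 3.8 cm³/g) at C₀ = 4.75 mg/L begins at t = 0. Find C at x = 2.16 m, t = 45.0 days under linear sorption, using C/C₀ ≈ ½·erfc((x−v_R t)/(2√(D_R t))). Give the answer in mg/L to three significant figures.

1.11 mg/L

Retardation factor R = 1 + ρ_b·K_d/n = 1 + 1.53 × 3.8/0.43 = 14.52.
Sorption retards both mechanisms: v_R = v/R = 0.04160 m/day, D_R = D/R = 0.001736 m²/day.
v_R·t = 0.04160 × 45.0 = 1.872 m; 2√(D_R t) = 0.5590 m; argument = (2.16 − 1.872)/0.5590 = 0.5152.
C = C₀ × ½·erfc(0.5152) = 4.75 × 0.2331 = 1.11 mg/L.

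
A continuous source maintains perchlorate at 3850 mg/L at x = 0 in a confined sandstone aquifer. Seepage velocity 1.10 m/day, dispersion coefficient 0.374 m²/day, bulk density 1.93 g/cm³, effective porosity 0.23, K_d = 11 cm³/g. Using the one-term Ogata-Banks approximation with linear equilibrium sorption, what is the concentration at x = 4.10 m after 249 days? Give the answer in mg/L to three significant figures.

789 mg/L

Retardation factor R = 1 + ρ_b·K_d/n = 1 + 1.93 × 11/0.23 = 93.30.
Sorption retards both mechanisms: v_R = v/R = 0.01179 m/day, D_R = D/R = 0.004009 m²/day.
v_R·t = 0.01179 × 249 = 2.93571 m; 2√(D_R t) = 1.998 m; argument = (4.10 − 2.93571)/1.998 = 0.5827.
C = C₀ × ½·erfc(0.5827) = 3850 × 0.2050 = 789 mg/L.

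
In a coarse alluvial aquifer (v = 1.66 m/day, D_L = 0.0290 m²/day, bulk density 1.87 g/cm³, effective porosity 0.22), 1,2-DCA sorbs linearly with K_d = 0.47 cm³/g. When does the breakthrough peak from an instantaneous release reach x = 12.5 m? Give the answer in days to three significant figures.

37.6 days

Retardation factor R = 1 + ρ_b·K_d/n = 1 + 1.87 × 0.47/0.22 = 4.995.
Sorption retards both mechanisms: v_R = v/R = 0.3323 m/day, D_R = D/R = 0.005806 m²/day.
Peak time from v_R²t² + 2D_R t − x² = 0: t = (√(D_R² + v_R²x²) − D_R)/v_R².
√(D_R² + v_R²x²) = √(0.005806² + 0.3323² × 12.5²) = 4.154; v_R² = 0.1104.
t = (4.154 − 0.005806)/0.1104 = 37.6 days.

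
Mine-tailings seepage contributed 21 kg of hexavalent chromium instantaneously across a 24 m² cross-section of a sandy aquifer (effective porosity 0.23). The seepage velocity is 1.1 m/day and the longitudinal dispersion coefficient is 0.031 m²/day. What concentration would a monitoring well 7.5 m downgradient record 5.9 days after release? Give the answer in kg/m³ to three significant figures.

0.622 kg/m³

For an instantaneous plane source, C(x,t) = M/(n_e·A·√(4πDt)) · exp(−(x−vt)²/(4Dt)), with n_e·A the pore (flow) area.
Plume center vt = 1.1 × 5.9 = 6.49 m, so the well at 7.5 m is 1.01 m downgradient of the peak.
√(4πDt) = 1.516 m, giving peak height M/(n_e·A·√(4πDt)) = 21/(0.23 × 24 × 1.516) = 2.509 kg/m³.
(x−vt)²/(4Dt) = (1.01)²/(4 × 0.031 × 5.9) = 1.394; exp(−1.394) = 0.2481.
C = 2.509 × 0.2481 = 0.622 kg/m³.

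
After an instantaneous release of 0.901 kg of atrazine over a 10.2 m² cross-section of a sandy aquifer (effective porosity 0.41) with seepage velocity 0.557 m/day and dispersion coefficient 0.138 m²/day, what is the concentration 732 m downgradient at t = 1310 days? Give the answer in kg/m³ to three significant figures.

For an instantaneous plane source, C(x,t) = M/(n_e·A·√(4πDt)) · exp(−(x−vt)²/(4Dt)), with n_e·A the pore (flow) area.
Plume center vt = 0.557 × 1310 = 729.67 m, so the well at 732 m is 2.33 m downgradient of the peak.
√(4πDt) = 47.66 m, giving peak height M/(n_e·A·√(4πDt)) = 0.901/(0.41 × 10.2 × 47.66) = 0.004521 kg/m³.
(x−vt)²/(4Dt) = (2.33)²/(4 × 0.138 × 1310) = 0.007508; exp(−0.007508) = 0.9925.
C = 0.004521 × 0.9925 = 0.00449 kg/m³.

0.00449 kg/m³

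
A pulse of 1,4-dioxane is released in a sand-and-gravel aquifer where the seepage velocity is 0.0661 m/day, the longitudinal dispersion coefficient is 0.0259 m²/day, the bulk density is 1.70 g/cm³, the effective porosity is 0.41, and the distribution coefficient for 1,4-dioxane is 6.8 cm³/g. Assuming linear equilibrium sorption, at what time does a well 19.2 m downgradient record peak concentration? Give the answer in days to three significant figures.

Retardation factor R = 1 + ρ_b·K_d/n = 1 + 1.70 × 6.8/0.41 = 29.20.
Sorption retards both mechanisms: v_R = v/R = 0.002264 m/day, D_R = D/R = 0.0008870 m²/day.
Peak time from v_R²t² + 2D_R t − x² = 0: t = (√(D_R² + v_R²x²) − D_R)/v_R².
√(D_R² + v_R²x²) = √(0.0008870² + 0.002264² × 19.2²) = 0.04348; v_R² = 5.126e-06.
t = (0.04348 − 0.0008870)/5.126e-06 = 8310 days.

8310 days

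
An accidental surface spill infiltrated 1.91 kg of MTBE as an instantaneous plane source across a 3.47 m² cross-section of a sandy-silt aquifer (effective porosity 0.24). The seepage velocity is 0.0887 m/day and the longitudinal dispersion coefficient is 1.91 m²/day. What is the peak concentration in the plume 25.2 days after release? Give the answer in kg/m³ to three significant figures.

The peak of an instantaneous 1D plume sits at x = vt; there the Gaussian factor is 1 and C_max = M/(n_e·A·√(4πDt)), where n_e·A is the pore area the mass is dissolved in.
√(4πDt) = √(4π × 1.91 × 25.2) = 24.59 m, so C_max = 1.91/(0.24 × 3.47 × 24.59) = 0.0933 kg/m³.

0.0933 kg/m³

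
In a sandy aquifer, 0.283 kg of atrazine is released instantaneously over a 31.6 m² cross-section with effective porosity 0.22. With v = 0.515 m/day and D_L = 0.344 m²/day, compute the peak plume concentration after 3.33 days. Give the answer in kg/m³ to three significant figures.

0.0107 kg/m³

The peak of an instantaneous 1D plume sits at x = vt; there the Gaussian factor is 1 and C_max = M/(n_e·A·√(4πDt)), where n_e·A is the pore area the mass is dissolved in.
√(4πDt) = √(4π × 0.344 × 3.33) = 3.794 m, so C_max = 0.283/(0.22 × 31.6 × 3.794) = 0.0107 kg/m³.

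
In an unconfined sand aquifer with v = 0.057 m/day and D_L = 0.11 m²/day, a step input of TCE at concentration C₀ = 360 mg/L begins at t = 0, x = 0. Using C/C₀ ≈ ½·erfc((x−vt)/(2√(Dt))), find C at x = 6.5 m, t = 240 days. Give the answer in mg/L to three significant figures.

For a continuous step input, C/C₀ ≈ ½·erfc((x−vt)/(2√(Dt))).
vt = 0.057 × 240 = 13.68 m and 2√(Dt) = 2√(0.11 × 240) = 10.28 m.
Argument (x−vt)/(2√(Dt)) = (6.5 − 13.68)/10.28 = -0.6984; ½·erfc(-0.6984) = 0.8383.
C = 360 × 0.8383 = 302 mg/L.

302 mg/L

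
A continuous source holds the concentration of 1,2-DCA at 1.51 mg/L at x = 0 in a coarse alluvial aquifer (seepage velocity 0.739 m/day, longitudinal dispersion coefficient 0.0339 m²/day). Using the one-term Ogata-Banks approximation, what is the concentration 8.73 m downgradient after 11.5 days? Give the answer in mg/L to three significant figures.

0.599 mg/L

For a continuous step input, C/C₀ ≈ ½·erfc((x−vt)/(2√(Dt))).
vt = 0.739 × 11.5 = 8.4985 m and 2√(Dt) = 2√(0.0339 × 11.5) = 1.249 m.
Argument (x−vt)/(2√(Dt)) = (8.73 − 8.4985)/1.249 = 0.1853; ½·erfc(0.1853) = 0.3966.
C = 1.51 × 0.3966 = 0.599 mg/L.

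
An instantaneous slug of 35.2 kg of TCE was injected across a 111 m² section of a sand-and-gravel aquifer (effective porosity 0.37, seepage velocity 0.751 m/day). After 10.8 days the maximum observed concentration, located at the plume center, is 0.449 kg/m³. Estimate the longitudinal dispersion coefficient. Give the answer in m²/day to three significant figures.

0.0268 m²/day

At the plume center C_max = M/(n_e·A·√(4πDt)), so D = M²/(4πt·(n_e·A·C_max)²).
n_e·A·C_max = 0.37 × 111 × 0.449 = 18.44 kg/m.
D = 35.2²/(4π × 10.8 × 18.44²) = 0.0268 m²/day.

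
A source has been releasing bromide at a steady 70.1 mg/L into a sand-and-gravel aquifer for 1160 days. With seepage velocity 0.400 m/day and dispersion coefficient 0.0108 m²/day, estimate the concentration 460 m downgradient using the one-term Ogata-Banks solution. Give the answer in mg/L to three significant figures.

55.2 mg/L

For a continuous step input, C/C₀ ≈ ½·erfc((x−vt)/(2√(Dt))).
vt = 0.400 × 1160 = 464 m and 2√(Dt) = 2√(0.0108 × 1160) = 7.079 m.
Argument (x−vt)/(2√(Dt)) = (460 − 464)/7.079 = -0.5651; ½·erfc(-0.5651) = 0.7879.
C = 70.1 × 0.7879 = 55.2 mg/L.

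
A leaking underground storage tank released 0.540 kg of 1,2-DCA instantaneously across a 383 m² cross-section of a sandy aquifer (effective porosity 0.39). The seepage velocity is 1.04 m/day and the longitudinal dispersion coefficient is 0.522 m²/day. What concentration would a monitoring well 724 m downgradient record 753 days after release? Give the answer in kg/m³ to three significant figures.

5.57e-06 kg/m³

For an instantaneous plane source, C(x,t) = M/(n_e·A·√(4πDt)) · exp(−(x−vt)²/(4Dt)), with n_e·A the pore (flow) area.
Plume center vt = 1.04 × 753 = 783.12 m, so the well at 724 m is 59.12 m upgradient of the peak.
√(4πDt) = 70.28 m, giving peak height M/(n_e·A·√(4πDt)) = 0.540/(0.39 × 383 × 70.28) = 5.144e-05 kg/m³.
(x−vt)²/(4Dt) = (-59.12)²/(4 × 0.522 × 753) = 2.223; exp(−2.223) = 0.1083.
C = 5.144e-05 × 0.1083 = 5.57e-06 kg/m³.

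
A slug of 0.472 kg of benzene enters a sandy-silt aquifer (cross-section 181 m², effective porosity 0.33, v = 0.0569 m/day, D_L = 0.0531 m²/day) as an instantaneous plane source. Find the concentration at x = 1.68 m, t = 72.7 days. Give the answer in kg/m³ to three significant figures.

For an instantaneous plane source, C(x,t) = M/(n_e·A·√(4πDt)) · exp(−(x−vt)²/(4Dt)), with n_e·A the pore (flow) area.
Plume center vt = 0.0569 × 72.7 = 4.13663 m, so the well at 1.68 m is 2.45663 m upgradient of the peak.
√(4πDt) = 6.965 m, giving peak height M/(n_e·A·√(4πDt)) = 0.472/(0.33 × 181 × 6.965) = 0.001135 kg/m³.
(x−vt)²/(4Dt) = (-2.45663)²/(4 × 0.0531 × 72.7) = 0.3908; exp(−0.3908) = 0.6765.
C = 0.001135 × 0.6765 = 0.000768 kg/m³.

0.000768 kg/m³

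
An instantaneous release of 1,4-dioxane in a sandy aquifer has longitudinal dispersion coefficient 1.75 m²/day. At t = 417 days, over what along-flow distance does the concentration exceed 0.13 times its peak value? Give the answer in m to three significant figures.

154 m

The plume is Gaussian with σ = √(2Dt) = √(2 × 1.75 × 417) = 38.20 m.
C/C_peak = exp(−Δx²/(2σ²)) = 0.13 ⇒ Δx = σ·√(−2 ln 0.13) = 38.20 × 2.020 = 77.16 m.
Width = 2Δx = 154 m.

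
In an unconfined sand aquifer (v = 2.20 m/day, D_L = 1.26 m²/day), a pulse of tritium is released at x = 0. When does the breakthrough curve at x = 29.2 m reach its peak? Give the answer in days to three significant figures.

For the 1D instantaneous-source solution, setting ∂C/∂t = 0 at fixed x gives v²t² + 2Dt − x² = 0, so t = (√(D² + v²x²) − D)/v².
√(D² + v²x²) = √(1.26² + 2.20² × 29.2²) = 64.25; v² = 4.84.
t = (64.25 − 1.26)/4.84 = 13.0 days (vs. the pure-advection estimate x/v = 13.3 d).

13.0 days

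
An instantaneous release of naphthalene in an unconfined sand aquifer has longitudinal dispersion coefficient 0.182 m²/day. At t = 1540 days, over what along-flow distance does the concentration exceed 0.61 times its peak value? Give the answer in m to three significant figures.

The plume is Gaussian with σ = √(2Dt) = √(2 × 0.182 × 1540) = 23.68 m.
C/C_peak = exp(−Δx²/(2σ²)) = 0.61 ⇒ Δx = σ·√(−2 ln 0.61) = 23.68 × 0.9943 = 23.55 m.
Width = 2Δx = 47.1 m.

47.1 m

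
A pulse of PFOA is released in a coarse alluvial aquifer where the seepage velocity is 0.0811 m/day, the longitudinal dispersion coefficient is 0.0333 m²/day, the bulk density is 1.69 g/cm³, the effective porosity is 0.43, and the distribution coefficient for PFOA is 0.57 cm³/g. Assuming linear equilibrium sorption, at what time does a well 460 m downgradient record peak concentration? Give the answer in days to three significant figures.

18400 days

Retardation factor R = 1 + ρ_b·K_d/n = 1 + 1.69 × 0.57/0.43 = 3.240.
Sorption retards both mechanisms: v_R = v/R = 0.02503 m/day, D_R = D/R = 0.01028 m²/day.
Peak time from v_R²t² + 2D_R t − x² = 0: t = (√(D_R² + v_R²x²) − D_R)/v_R².
√(D_R² + v_R²x²) = √(0.01028² + 0.02503² × 460²) = 11.51; v_R² = 0.0006265.
t = (11.51 − 0.01028)/0.0006265 = 18400 days.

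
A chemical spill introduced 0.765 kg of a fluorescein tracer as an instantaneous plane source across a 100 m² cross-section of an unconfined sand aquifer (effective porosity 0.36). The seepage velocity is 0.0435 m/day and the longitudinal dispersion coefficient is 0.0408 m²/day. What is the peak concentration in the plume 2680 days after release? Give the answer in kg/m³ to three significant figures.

The peak of an instantaneous 1D plume sits at x = vt; there the Gaussian factor is 1 and C_max = M/(n_e·A·√(4πDt)), where n_e·A is the pore area the mass is dissolved in.
√(4πDt) = √(4π × 0.0408 × 2680) = 37.07 m, so C_max = 0.765/(0.36 × 100 × 37.07) = 0.000573 kg/m³.

0.000573 kg/m³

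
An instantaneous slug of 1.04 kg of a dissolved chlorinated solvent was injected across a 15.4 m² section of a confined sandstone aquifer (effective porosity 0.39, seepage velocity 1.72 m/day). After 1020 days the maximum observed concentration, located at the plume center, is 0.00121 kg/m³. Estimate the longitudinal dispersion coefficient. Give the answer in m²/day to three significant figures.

At the plume center C_max = M/(n_e·A·√(4πDt)), so D = M²/(4πt·(n_e·A·C_max)²).
n_e·A·C_max = 0.39 × 15.4 × 0.00121 = 0.007267 kg/m.
D = 1.04²/(4π × 1020 × 0.007267²) = 1.60 m²/day.

1.60 m²/day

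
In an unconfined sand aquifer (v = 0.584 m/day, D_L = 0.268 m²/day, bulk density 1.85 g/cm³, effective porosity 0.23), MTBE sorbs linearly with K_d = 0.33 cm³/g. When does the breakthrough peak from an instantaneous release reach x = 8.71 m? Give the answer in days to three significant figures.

Retardation factor R = 1 + ρ_b·K_d/n = 1 + 1.85 × 0.33/0.23 = 3.654.
Sorption retards both mechanisms: v_R = v/R = 0.1598 m/day, D_R = D/R = 0.07334 m²/day.
Peak time from v_R²t² + 2D_R t − x² = 0: t = (√(D_R² + v_R²x²) − D_R)/v_R².
√(D_R² + v_R²x²) = √(0.07334² + 0.1598² × 8.71²) = 1.394; v_R² = 0.02554.
t = (1.394 − 0.07334)/0.02554 = 51.7 days.

51.7 days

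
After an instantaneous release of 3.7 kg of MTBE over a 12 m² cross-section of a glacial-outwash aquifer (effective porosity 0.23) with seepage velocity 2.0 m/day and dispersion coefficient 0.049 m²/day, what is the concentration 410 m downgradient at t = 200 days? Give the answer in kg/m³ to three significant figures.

0.00942 kg/m³

For an instantaneous plane source, C(x,t) = M/(n_e·A·√(4πDt)) · exp(−(x−vt)²/(4Dt)), with n_e·A the pore (flow) area.
Plume center vt = 2.0 × 200 = 400 m, so the well at 410 m is 10 m downgradient of the peak.
√(4πDt) = 11.10 m, giving peak height M/(n_e·A·√(4πDt)) = 3.7/(0.23 × 12 × 11.10) = 0.1208 kg/m³.
(x−vt)²/(4Dt) = (10)²/(4 × 0.049 × 200) = 2.551; exp(−2.551) = 0.07800.
C = 0.1208 × 0.07800 = 0.00942 kg/m³.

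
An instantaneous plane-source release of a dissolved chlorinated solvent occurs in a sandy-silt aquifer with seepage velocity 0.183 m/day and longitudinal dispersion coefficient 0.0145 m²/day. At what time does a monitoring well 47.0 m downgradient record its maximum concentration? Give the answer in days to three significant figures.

For the 1D instantaneous-source solution, setting ∂C/∂t = 0 at fixed x gives v²t² + 2Dt − x² = 0, so t = (√(D² + v²x²) − D)/v².
√(D² + v²x²) = √(0.0145² + 0.183² × 47.0²) = 8.601; v² = 0.033489.
t = (8.601 − 0.0145)/0.033489 = 256 days (vs. the pure-advection estimate x/v = 257 d).

256 days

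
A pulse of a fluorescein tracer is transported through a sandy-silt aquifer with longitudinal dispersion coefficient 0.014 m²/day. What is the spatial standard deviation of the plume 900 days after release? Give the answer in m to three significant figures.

Dispersive spreading gives a Gaussian with σ² = 2Dt; advection only shifts the center.
σ = √(2 × 0.014 × 900) = 5.02 m.

5.02 m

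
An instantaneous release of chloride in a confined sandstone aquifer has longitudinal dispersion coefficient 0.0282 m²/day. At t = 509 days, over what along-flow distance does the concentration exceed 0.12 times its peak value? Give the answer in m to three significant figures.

22.1 m

The plume is Gaussian with σ = √(2Dt) = √(2 × 0.0282 × 509) = 5.358 m.
C/C_peak = exp(−Δx²/(2σ²)) = 0.12 ⇒ Δx = σ·√(−2 ln 0.12) = 5.358 × 2.059 = 11.03 m.
Width = 2Δx = 22.1 m.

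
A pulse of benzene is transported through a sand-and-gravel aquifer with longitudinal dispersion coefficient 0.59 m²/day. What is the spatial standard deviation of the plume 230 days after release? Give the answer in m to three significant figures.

16.5 m

Dispersive spreading gives a Gaussian with σ² = 2Dt; advection only shifts the center.
σ = √(2 × 0.59 × 230) = 16.5 m.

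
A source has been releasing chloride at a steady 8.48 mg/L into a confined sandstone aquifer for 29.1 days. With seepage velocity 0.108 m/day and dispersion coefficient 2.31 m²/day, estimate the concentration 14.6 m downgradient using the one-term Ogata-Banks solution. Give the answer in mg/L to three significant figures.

1.37 mg/L

For a continuous step input, C/C₀ ≈ ½·erfc((x−vt)/(2√(Dt))).
vt = 0.108 × 29.1 = 3.1428 m and 2√(Dt) = 2√(2.31 × 29.1) = 16.40 m.
Argument (x−vt)/(2√(Dt)) = (14.6 − 3.1428)/16.40 = 0.6986; ½·erfc(0.6986) = 0.1616.
C = 8.48 × 0.1616 = 1.37 mg/L.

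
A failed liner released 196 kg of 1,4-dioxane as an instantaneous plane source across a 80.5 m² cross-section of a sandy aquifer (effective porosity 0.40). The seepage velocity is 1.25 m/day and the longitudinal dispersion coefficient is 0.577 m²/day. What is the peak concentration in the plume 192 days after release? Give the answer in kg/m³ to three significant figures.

The peak of an instantaneous 1D plume sits at x = vt; there the Gaussian factor is 1 and C_max = M/(n_e·A·√(4πDt)), where n_e·A is the pore area the mass is dissolved in.
√(4πDt) = √(4π × 0.577 × 192) = 37.31 m, so C_max = 196/(0.40 × 80.5 × 37.31) = 0.163 kg/m³.

0.163 kg/m³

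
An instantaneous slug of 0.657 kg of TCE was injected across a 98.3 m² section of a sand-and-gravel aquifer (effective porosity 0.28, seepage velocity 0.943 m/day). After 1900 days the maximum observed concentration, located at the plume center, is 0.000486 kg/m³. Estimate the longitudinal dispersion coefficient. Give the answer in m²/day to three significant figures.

At the plume center C_max = M/(n_e·A·√(4πDt)), so D = M²/(4πt·(n_e·A·C_max)²).
n_e·A·C_max = 0.28 × 98.3 × 0.000486 = 0.01338 kg/m.
D = 0.657²/(4π × 1900 × 0.01338²) = 0.101 m²/day.

0.101 m²/day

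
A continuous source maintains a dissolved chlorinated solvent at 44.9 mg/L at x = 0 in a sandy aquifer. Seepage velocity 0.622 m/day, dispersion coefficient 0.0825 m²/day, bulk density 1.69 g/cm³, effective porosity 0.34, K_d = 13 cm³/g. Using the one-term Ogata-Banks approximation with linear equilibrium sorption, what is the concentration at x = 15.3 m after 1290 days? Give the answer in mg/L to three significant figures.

Retardation factor R = 1 + ρ_b·K_d/n = 1 + 1.69 × 13/0.34 = 65.62.
Sorption retards both mechanisms: v_R = v/R = 0.009479 m/day, D_R = D/R = 0.001257 m²/day.
v_R·t = 0.009479 × 1290 = 12.22791 m; 2√(D_R t) = 2.547 m; argument = (15.3 − 12.22791)/2.547 = 1.206.
C = C₀ × ½·erfc(1.206) = 44.9 × 0.04405 = 1.98 mg/L.

1.98 mg/L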